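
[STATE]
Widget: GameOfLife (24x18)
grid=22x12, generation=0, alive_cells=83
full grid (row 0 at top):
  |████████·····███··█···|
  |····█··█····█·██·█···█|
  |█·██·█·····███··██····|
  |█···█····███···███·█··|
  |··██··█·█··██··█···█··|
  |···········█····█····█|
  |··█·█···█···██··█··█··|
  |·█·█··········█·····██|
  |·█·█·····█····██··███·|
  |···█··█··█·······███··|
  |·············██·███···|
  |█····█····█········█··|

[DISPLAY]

Gen: 0                  
████████·····███··█···  
····█··█····█·██·█···█  
█·██·█·····███··██····  
█···█····███···███·█··  
··██··█·█··██··█···█··  
···········█····█····█  
··█·█···█···██··█··█··  
·█·█··········█·····██  
·█·█·····█····██··███·  
···█··█··█·······███··  
·············██·███···  
█····█····█········█··  
                        
                        
                        
                        
                        


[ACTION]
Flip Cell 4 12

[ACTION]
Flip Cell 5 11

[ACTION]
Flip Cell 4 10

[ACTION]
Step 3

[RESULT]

Gen: 3                  
·███████·······███····  
·███···█·····█········  
····███·······█·······  
··██·██······███······  
····█·····█·████······  
··█·█·····█···██·█···█  
·············█·█·█····  
················█··█··  
·············█······██  
·············█··█·····  
···············█·█····  
······················  
                        
                        
                        
                        
                        


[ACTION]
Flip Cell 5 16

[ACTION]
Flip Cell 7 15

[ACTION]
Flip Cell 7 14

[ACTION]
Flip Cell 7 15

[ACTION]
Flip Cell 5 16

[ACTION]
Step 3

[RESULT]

Gen: 6                  
·█···█·██······█······  
·██··█··█·····█·██····  
······███····██·█·····  
·██·········████······  
··█·█······█·█········  
···█·········█··█·····  
·············███·██···  
···············█·██···  
·············█·███····  
··············██······  
··············██······  
······················  
                        
                        
                        
                        
                        


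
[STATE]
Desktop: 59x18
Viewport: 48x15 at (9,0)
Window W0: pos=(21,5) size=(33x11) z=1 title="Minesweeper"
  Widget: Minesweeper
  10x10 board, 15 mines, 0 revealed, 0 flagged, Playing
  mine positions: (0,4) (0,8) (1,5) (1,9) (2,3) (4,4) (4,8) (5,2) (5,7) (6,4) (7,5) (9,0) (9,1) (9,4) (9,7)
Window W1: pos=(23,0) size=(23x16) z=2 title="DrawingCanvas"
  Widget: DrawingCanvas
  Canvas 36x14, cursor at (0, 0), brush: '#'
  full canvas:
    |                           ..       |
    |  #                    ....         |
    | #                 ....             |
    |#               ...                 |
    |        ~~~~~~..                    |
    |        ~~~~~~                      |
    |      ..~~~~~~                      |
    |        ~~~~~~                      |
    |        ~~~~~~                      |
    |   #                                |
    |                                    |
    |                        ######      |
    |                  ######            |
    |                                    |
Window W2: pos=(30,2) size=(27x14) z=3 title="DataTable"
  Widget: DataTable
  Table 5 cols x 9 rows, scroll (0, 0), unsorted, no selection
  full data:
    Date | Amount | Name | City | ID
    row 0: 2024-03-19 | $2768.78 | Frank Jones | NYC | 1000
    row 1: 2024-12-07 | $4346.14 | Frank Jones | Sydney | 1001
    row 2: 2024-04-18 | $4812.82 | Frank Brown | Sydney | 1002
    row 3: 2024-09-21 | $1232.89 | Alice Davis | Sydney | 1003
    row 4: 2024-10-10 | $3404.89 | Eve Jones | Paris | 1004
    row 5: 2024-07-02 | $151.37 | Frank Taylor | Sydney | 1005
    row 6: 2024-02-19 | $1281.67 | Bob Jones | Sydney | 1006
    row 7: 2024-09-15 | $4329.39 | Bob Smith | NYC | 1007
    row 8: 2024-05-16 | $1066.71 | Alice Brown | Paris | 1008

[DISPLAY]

              ┏━━━━━━━━━━━━━━━━━━━━━┓           
              ┃ DrawingCanvas       ┃           
              ┠──────┏━━━━━━━━━━━━━━━━━━━━━━━━━┓
              ┃+     ┃ DataTable               ┃
              ┃  #   ┠─────────────────────────┨
            ┏━┃ #    ┃Date      │Amount  │Name ┃
            ┃ ┃#     ┃──────────┼────────┼─────┃
            ┠─┃      ┃2024-03-19│$2768.78│Frank┃
            ┃■┃      ┃2024-12-07│$4346.14│Frank┃
            ┃■┃      ┃2024-04-18│$4812.82│Frank┃
            ┃■┃      ┃2024-09-21│$1232.89│Alice┃
            ┃■┃      ┃2024-10-10│$3404.89│Eve J┃
            ┃■┃   #  ┃2024-07-02│$151.37 │Frank┃
            ┃■┃      ┃2024-02-19│$1281.67│Bob J┃
            ┃■┃      ┃2024-09-15│$4329.39│Bob S┃


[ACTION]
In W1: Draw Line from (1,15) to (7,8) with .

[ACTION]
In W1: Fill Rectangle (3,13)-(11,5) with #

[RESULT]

              ┏━━━━━━━━━━━━━━━━━━━━━┓           
              ┃ DrawingCanvas       ┃           
              ┠──────┏━━━━━━━━━━━━━━━━━━━━━━━━━┓
              ┃+     ┃ DataTable               ┃
              ┃  #   ┠─────────────────────────┨
            ┏━┃ #    ┃Date      │Amount  │Name ┃
            ┃ ┃#    #┃──────────┼────────┼─────┃
            ┠─┃     #┃2024-03-19│$2768.78│Frank┃
            ┃■┃     #┃2024-12-07│$4346.14│Frank┃
            ┃■┃     #┃2024-04-18│$4812.82│Frank┃
            ┃■┃     #┃2024-09-21│$1232.89│Alice┃
            ┃■┃     #┃2024-10-10│$3404.89│Eve J┃
            ┃■┃   # #┃2024-07-02│$151.37 │Frank┃
            ┃■┃     #┃2024-02-19│$1281.67│Bob J┃
            ┃■┃     #┃2024-09-15│$4329.39│Bob S┃


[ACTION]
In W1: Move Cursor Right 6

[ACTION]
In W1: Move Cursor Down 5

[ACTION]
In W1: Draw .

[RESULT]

              ┏━━━━━━━━━━━━━━━━━━━━━┓           
              ┃ DrawingCanvas       ┃           
              ┠──────┏━━━━━━━━━━━━━━━━━━━━━━━━━┓
              ┃      ┃ DataTable               ┃
              ┃  #   ┠─────────────────────────┨
            ┏━┃ #    ┃Date      │Amount  │Name ┃
            ┃ ┃#    #┃──────────┼────────┼─────┃
            ┠─┃     #┃2024-03-19│$2768.78│Frank┃
            ┃■┃     #┃2024-12-07│$4346.14│Frank┃
            ┃■┃     #┃2024-04-18│$4812.82│Frank┃
            ┃■┃     #┃2024-09-21│$1232.89│Alice┃
            ┃■┃     #┃2024-10-10│$3404.89│Eve J┃
            ┃■┃   # #┃2024-07-02│$151.37 │Frank┃
            ┃■┃     #┃2024-02-19│$1281.67│Bob J┃
            ┃■┃     #┃2024-09-15│$4329.39│Bob S┃


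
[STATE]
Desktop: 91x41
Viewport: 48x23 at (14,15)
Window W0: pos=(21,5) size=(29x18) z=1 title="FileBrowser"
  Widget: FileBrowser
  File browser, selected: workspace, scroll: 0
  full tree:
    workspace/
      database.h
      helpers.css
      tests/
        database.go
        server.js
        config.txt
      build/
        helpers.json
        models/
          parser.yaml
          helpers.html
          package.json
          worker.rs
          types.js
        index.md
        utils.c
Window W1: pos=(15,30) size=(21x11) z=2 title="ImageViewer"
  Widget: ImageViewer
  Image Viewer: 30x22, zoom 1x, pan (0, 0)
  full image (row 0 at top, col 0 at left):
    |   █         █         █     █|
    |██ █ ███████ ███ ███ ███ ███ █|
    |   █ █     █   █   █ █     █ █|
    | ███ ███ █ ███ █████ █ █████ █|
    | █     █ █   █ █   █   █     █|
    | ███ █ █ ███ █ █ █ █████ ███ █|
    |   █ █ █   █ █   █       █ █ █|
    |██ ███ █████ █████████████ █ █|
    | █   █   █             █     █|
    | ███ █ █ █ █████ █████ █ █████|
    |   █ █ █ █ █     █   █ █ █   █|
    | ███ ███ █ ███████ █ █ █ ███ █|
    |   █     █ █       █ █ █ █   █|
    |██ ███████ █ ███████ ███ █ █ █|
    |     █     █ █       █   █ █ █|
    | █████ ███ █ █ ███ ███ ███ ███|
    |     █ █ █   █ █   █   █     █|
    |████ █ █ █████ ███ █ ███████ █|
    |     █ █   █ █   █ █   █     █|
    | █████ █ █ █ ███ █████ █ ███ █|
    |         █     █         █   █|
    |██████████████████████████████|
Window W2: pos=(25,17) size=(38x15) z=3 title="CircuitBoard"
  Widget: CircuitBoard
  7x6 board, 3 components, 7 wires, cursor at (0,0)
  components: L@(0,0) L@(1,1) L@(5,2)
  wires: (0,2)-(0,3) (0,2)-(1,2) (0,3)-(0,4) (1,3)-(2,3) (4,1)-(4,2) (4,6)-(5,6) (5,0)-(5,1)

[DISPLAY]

       ┃                           ┃            
       ┃                           ┃            
       ┃   ┏━━━━━━━━━━━━━━━━━━━━━━━━━━━━━━━━━━━━
       ┃   ┃ CircuitBoard                       
       ┃   ┠────────────────────────────────────
       ┃   ┃   0 1 2 3 4 5 6                    
       ┃   ┃0  [L]      · ─ · ─ ·               
       ┗━━━┃            │                       
           ┃1       L   ·   ·                   
           ┃                │                   
           ┃2               ·                   
           ┃                                    
           ┃3                                   
           ┃                                    
           ┃4       · ─ ·               ·       
 ┏━━━━━━━━━┃                            │       
 ┃ ImageVie┗━━━━━━━━━━━━━━━━━━━━━━━━━━━━━━━━━━━━
 ┠───────────────────┨                          
 ┃   █         █     ┃                          
 ┃██ █ ███████ ███ ██┃                          
 ┃   █ █     █   █   ┃                          
 ┃ ███ ███ █ ███ ████┃                          
 ┃ █     █ █   █ █   ┃                          


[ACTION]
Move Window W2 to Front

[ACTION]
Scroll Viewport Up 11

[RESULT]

                                                
       ┏━━━━━━━━━━━━━━━━━━━━━━━━━━━┓            
       ┃ FileBrowser               ┃            
       ┠───────────────────────────┨            
       ┃> [-] workspace/           ┃            
       ┃    database.h             ┃            
       ┃    helpers.css            ┃            
       ┃    [+] tests/             ┃            
       ┃    [+] build/             ┃            
       ┃                           ┃            
       ┃                           ┃            
       ┃                           ┃            
       ┃                           ┃            
       ┃   ┏━━━━━━━━━━━━━━━━━━━━━━━━━━━━━━━━━━━━
       ┃   ┃ CircuitBoard                       
       ┃   ┠────────────────────────────────────
       ┃   ┃   0 1 2 3 4 5 6                    
       ┃   ┃0  [L]      · ─ · ─ ·               
       ┗━━━┃            │                       
           ┃1       L   ·   ·                   
           ┃                │                   
           ┃2               ·                   
           ┃                                    


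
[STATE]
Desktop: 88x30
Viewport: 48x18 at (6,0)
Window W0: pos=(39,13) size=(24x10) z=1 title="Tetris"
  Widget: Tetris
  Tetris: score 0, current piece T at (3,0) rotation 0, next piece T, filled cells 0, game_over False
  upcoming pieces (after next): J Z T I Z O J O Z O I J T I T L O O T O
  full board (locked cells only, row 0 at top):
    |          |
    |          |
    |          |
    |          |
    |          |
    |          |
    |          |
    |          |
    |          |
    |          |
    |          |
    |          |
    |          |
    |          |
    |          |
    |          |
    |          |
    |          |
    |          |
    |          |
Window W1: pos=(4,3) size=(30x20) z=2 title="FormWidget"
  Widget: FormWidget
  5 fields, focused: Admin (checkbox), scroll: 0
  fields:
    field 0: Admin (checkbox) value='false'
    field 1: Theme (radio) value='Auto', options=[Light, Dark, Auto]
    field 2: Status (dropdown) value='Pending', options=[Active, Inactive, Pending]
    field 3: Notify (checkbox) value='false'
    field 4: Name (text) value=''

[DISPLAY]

                                                
                                                
                                                
━━━━━━━━━━━━━━━━━━━━━━━━━━━┓                    
FormWidget                 ┃                    
───────────────────────────┨                    
 Admin:      [ ]           ┃                    
 Theme:      ( ) Light  ( )┃                    
 Status:     [Pending    ▼]┃                    
 Notify:     [ ]           ┃                    
 Name:       [            ]┃                    
                           ┃                    
                           ┃                    
                           ┃     ┏━━━━━━━━━━━━━━
                           ┃     ┃ Tetris       
                           ┃     ┠──────────────
                           ┃     ┃          │Nex
                           ┃     ┃          │ ▒ 


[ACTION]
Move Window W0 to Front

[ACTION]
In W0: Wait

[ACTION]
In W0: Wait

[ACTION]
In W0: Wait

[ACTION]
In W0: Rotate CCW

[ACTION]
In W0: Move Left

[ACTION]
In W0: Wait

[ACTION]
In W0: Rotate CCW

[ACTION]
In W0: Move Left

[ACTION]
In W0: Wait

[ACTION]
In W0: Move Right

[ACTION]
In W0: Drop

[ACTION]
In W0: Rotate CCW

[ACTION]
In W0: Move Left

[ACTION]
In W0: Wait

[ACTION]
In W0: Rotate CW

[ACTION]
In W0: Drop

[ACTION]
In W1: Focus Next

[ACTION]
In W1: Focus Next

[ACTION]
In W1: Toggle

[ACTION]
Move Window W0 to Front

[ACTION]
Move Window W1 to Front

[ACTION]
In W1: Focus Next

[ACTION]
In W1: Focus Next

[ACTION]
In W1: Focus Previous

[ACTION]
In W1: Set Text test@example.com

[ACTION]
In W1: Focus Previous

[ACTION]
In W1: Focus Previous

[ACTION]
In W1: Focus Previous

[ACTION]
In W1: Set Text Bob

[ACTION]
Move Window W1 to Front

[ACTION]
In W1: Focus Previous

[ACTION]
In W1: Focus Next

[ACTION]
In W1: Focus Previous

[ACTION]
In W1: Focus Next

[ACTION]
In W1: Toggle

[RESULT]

                                                
                                                
                                                
━━━━━━━━━━━━━━━━━━━━━━━━━━━┓                    
FormWidget                 ┃                    
───────────────────────────┨                    
 Admin:      [x]           ┃                    
 Theme:      ( ) Light  ( )┃                    
 Status:     [Pending    ▼]┃                    
 Notify:     [ ]           ┃                    
 Name:       [            ]┃                    
                           ┃                    
                           ┃                    
                           ┃     ┏━━━━━━━━━━━━━━
                           ┃     ┃ Tetris       
                           ┃     ┠──────────────
                           ┃     ┃          │Nex
                           ┃     ┃          │ ▒ 


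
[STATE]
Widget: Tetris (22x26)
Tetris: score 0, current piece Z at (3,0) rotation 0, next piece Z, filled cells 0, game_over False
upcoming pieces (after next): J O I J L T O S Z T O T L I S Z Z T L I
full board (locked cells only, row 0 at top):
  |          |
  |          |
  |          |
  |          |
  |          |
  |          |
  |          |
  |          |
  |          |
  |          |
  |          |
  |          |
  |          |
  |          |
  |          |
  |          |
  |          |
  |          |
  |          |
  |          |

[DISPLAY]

   ▓▓     │Next:      
    ▓▓    │▓▓         
          │ ▓▓        
          │           
          │           
          │           
          │Score:     
          │0          
          │           
          │           
          │           
          │           
          │           
          │           
          │           
          │           
          │           
          │           
          │           
          │           
          │           
          │           
          │           
          │           
          │           
          │           


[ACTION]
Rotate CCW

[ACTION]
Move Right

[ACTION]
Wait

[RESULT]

          │Next:      
     ▓    │▓▓         
    ▓▓    │ ▓▓        
    ▓     │           
          │           
          │           
          │Score:     
          │0          
          │           
          │           
          │           
          │           
          │           
          │           
          │           
          │           
          │           
          │           
          │           
          │           
          │           
          │           
          │           
          │           
          │           
          │           


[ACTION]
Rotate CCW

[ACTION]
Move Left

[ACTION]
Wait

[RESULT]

          │Next:      
          │▓▓         
   ▓▓     │ ▓▓        
    ▓▓    │           
          │           
          │           
          │Score:     
          │0          
          │           
          │           
          │           
          │           
          │           
          │           
          │           
          │           
          │           
          │           
          │           
          │           
          │           
          │           
          │           
          │           
          │           
          │           


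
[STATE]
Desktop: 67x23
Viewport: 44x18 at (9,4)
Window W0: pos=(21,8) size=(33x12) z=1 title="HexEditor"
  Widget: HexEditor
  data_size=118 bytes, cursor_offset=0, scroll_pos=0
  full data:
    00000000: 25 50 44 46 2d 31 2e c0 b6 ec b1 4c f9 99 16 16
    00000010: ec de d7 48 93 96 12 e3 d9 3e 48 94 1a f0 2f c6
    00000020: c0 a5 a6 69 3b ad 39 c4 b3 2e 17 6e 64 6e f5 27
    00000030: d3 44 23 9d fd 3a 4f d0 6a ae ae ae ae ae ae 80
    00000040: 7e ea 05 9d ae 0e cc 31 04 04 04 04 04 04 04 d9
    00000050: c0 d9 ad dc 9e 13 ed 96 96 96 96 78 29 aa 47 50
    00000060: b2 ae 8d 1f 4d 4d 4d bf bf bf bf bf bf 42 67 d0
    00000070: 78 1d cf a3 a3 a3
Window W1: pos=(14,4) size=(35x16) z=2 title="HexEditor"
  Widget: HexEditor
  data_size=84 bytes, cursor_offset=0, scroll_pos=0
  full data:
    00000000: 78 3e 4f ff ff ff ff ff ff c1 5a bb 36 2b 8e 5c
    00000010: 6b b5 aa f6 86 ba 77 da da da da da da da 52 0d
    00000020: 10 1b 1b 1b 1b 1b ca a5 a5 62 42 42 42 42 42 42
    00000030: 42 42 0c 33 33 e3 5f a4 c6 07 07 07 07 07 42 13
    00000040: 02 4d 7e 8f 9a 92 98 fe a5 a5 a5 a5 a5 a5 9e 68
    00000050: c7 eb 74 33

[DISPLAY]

     ┏━━━━━━━━━━━━━━━━━━━━━━━━━━━━━━━━━┓    
     ┃ HexEditor                       ┃    
     ┠─────────────────────────────────┨    
     ┃00000000  78 3e 4f ff ff ff ff ff┃    
     ┃00000010  6b b5 aa f6 86 ba 77 da┃━━━━
     ┃00000020  10 1b 1b 1b 1b 1b ca a5┃    
     ┃00000030  42 42 0c 33 33 e3 5f a4┃────
     ┃00000040  02 4d 7e 8f 9a 92 98 fe┃ 2e 
     ┃00000050  c7 eb 74 33            ┃ 12 
     ┃                                 ┃ 39 
     ┃                                 ┃ 4f 
     ┃                                 ┃ cc 
     ┃                                 ┃ ed 
     ┃                                 ┃ 4d 
     ┃                                 ┃    
     ┗━━━━━━━━━━━━━━━━━━━━━━━━━━━━━━━━━┛━━━━
                                            
                                            


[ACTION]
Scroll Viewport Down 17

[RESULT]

     ┃ HexEditor                       ┃    
     ┠─────────────────────────────────┨    
     ┃00000000  78 3e 4f ff ff ff ff ff┃    
     ┃00000010  6b b5 aa f6 86 ba 77 da┃━━━━
     ┃00000020  10 1b 1b 1b 1b 1b ca a5┃    
     ┃00000030  42 42 0c 33 33 e3 5f a4┃────
     ┃00000040  02 4d 7e 8f 9a 92 98 fe┃ 2e 
     ┃00000050  c7 eb 74 33            ┃ 12 
     ┃                                 ┃ 39 
     ┃                                 ┃ 4f 
     ┃                                 ┃ cc 
     ┃                                 ┃ ed 
     ┃                                 ┃ 4d 
     ┃                                 ┃    
     ┗━━━━━━━━━━━━━━━━━━━━━━━━━━━━━━━━━┛━━━━
                                            
                                            
                                            


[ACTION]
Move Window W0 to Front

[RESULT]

     ┃ HexEditor                       ┃    
     ┠─────────────────────────────────┨    
     ┃00000000  78 3e 4f ff ff ff ff ff┃    
     ┃000000┏━━━━━━━━━━━━━━━━━━━━━━━━━━━━━━━
     ┃000000┃ HexEditor                     
     ┃000000┠───────────────────────────────
     ┃000000┃00000000  25 50 44 46 2d 31 2e 
     ┃000000┃00000010  ec de d7 48 93 96 12 
     ┃      ┃00000020  c0 a5 a6 69 3b ad 39 
     ┃      ┃00000030  d3 44 23 9d fd 3a 4f 
     ┃      ┃00000040  7e ea 05 9d ae 0e cc 
     ┃      ┃00000050  c0 d9 ad dc 9e 13 ed 
     ┃      ┃00000060  b2 ae 8d 1f 4d 4d 4d 
     ┃      ┃00000070  78 1d cf a3 a3 a3    
     ┗━━━━━━┗━━━━━━━━━━━━━━━━━━━━━━━━━━━━━━━
                                            
                                            
                                            


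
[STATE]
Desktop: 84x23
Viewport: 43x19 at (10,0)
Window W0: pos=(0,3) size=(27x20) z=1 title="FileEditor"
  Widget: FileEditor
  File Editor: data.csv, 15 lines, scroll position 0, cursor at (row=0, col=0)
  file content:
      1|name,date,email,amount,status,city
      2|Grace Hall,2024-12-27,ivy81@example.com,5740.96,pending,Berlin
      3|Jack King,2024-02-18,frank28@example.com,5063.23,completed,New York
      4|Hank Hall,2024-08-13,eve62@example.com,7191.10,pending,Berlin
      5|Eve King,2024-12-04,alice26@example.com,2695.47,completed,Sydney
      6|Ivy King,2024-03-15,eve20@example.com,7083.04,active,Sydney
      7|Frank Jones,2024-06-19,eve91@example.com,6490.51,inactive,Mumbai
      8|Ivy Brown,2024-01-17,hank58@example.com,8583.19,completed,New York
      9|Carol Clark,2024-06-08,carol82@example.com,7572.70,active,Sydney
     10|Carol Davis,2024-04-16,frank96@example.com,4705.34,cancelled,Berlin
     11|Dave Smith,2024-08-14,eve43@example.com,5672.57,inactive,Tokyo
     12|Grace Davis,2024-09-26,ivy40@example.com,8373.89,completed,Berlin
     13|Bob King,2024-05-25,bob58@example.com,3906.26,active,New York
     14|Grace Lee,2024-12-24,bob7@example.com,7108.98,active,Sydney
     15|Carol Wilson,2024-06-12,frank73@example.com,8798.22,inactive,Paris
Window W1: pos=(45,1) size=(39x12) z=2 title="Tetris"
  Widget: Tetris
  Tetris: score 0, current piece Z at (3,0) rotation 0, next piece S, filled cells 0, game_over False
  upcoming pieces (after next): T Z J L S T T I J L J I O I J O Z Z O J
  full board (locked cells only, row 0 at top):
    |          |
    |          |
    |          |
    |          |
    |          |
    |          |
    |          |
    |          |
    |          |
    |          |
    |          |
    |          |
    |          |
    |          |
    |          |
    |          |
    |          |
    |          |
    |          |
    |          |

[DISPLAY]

                                           
                                   ┏━━━━━━━
                                   ┃ Tetris
━━━━━━━━━━━━━━━━┓                  ┠───────
or              ┃                  ┃       
────────────────┨                  ┃       
,email,amount,s▲┃                  ┃       
l,2024-12-27,iv█┃                  ┃       
,2024-02-18,fra░┃                  ┃       
,2024-08-13,eve░┃                  ┃       
2024-12-04,alic░┃                  ┃       
2024-03-15,eve2░┃                  ┃       
es,2024-06-19,e░┃                  ┗━━━━━━━
,2024-01-17,han░┃                          
rk,2024-06-08,c░┃                          
is,2024-04-16,f░┃                          
h,2024-08-14,ev░┃                          
is,2024-09-26,i░┃                          
2024-05-25,bob5░┃                          


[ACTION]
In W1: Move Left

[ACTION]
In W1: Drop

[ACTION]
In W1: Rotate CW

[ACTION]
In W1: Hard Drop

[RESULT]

                                           
                                   ┏━━━━━━━
                                   ┃ Tetris
━━━━━━━━━━━━━━━━┓                  ┠───────
or              ┃                  ┃       
────────────────┨                  ┃       
,email,amount,s▲┃                  ┃       
l,2024-12-27,iv█┃                  ┃       
,2024-02-18,fra░┃                  ┃       
,2024-08-13,eve░┃                  ┃   ▓   
2024-12-04,alic░┃                  ┃  ▓▓   
2024-03-15,eve2░┃                  ┃  ▓    
es,2024-06-19,e░┃                  ┗━━━━━━━
,2024-01-17,han░┃                          
rk,2024-06-08,c░┃                          
is,2024-04-16,f░┃                          
h,2024-08-14,ev░┃                          
is,2024-09-26,i░┃                          
2024-05-25,bob5░┃                          


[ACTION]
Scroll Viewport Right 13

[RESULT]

                                           
                      ┏━━━━━━━━━━━━━━━━━━━━
                      ┃ Tetris             
━━━┓                  ┠────────────────────
   ┃                  ┃          │Next:    
───┨                  ┃          │ ▒       
,s▲┃                  ┃          │▒▒▒      
iv█┃                  ┃          │         
ra░┃                  ┃          │         
ve░┃                  ┃   ▓      │         
ic░┃                  ┃  ▓▓      │Score:   
e2░┃                  ┃  ▓       │0        
,e░┃                  ┗━━━━━━━━━━━━━━━━━━━━
an░┃                                       
,c░┃                                       
,f░┃                                       
ev░┃                                       
,i░┃                                       
b5░┃                                       


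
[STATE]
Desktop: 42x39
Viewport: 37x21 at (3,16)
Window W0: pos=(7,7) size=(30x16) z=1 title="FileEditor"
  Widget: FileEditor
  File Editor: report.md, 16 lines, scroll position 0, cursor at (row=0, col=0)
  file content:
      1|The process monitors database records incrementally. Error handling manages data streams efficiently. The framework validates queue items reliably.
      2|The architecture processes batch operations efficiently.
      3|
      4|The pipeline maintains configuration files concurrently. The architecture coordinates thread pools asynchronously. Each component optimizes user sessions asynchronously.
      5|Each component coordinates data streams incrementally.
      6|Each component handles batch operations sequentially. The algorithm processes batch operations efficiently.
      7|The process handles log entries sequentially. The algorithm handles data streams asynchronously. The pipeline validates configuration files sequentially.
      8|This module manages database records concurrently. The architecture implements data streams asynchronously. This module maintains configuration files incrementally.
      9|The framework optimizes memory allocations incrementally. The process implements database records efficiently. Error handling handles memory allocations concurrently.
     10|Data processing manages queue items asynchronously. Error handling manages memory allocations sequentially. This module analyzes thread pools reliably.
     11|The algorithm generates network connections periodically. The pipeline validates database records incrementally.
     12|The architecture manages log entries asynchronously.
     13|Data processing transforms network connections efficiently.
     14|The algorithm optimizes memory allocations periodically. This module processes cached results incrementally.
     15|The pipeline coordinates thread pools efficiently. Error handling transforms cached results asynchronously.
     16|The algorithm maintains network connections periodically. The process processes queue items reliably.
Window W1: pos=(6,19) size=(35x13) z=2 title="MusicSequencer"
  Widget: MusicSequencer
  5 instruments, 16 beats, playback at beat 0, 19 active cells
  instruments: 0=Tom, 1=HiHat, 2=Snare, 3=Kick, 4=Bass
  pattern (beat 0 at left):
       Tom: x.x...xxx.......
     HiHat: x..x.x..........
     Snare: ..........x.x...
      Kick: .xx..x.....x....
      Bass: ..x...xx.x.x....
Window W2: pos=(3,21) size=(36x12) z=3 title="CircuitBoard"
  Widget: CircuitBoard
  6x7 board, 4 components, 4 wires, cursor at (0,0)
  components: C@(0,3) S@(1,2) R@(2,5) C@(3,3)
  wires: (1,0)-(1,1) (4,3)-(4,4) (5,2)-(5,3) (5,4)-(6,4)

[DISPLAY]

    ┃The process handles log ent░┃   
    ┃This module manages databas░┃   
    ┃The framework optimizes mem░┃   
   ┏━━━━━━━━━━━━━━━━━━━━━━━━━━━━━━━━━
   ┃ MusicSequencer                  
┏━━━━━━━━━━━━━━━━━━━━━━━━━━━━━━━━━━┓─
┃ CircuitBoard                     ┃ 
┠──────────────────────────────────┨ 
┃   0 1 2 3 4 5                    ┃ 
┃0  [.]          C                 ┃ 
┃                                  ┃ 
┃1   · ─ ·   S                     ┃ 
┃                                  ┃ 
┃2                       R         ┃ 
┃                                  ┃ 
┃3               C                 ┃━
┗━━━━━━━━━━━━━━━━━━━━━━━━━━━━━━━━━━┛ 
                                     
                                     
                                     
                                     


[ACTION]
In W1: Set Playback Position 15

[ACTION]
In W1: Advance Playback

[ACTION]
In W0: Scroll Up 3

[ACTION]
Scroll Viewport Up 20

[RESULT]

                                     
                                     
                                     
                                     
                                     
                                     
                                     
    ┏━━━━━━━━━━━━━━━━━━━━━━━━━━━━┓   
    ┃ FileEditor                 ┃   
    ┠────────────────────────────┨   
    ┃█he process monitors databa▲┃   
    ┃The architecture processes █┃   
    ┃                           ░┃   
    ┃The pipeline maintains conf░┃   
    ┃Each component coordinates ░┃   
    ┃Each component handles batc░┃   
    ┃The process handles log ent░┃   
    ┃This module manages databas░┃   
    ┃The framework optimizes mem░┃   
   ┏━━━━━━━━━━━━━━━━━━━━━━━━━━━━━━━━━
   ┃ MusicSequencer                  


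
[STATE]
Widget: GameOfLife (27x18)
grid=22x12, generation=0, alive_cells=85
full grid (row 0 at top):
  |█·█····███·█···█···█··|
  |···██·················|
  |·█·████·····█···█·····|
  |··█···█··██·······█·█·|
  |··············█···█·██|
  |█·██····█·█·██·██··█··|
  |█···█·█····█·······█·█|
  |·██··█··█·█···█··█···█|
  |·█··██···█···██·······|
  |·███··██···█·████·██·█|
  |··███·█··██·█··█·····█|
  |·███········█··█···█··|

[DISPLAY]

Gen: 0                     
█·█····███·█···█···█··     
···██·················     
·█·████·····█···█·····     
··█···█··██·······█·█·     
··············█···█·██     
█·██····█·█·██·██··█··     
█···█·█····█·······█·█     
·██··█··█·█···█··█···█     
·█··██···█···██·······     
·███··██···█·████·██·█     
··███·█··██·█··█·····█     
·███········█··█···█··     
                           
                           
                           
                           
                           


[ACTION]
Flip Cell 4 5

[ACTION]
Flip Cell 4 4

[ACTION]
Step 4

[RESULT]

Gen: 4                     
······█···············     
·····█·█··········██··     
·████··█············█·     
·███···█·······█·····█     
█···█·██·······█······     
████···█········█···█·     
█···█·██·········█··█·     
█·█···█·······██·····█     
·█··██······██········     
···█·█······█·██·█·█·█     
·····██···█·█···█···█·     
··········██··········     
                           
                           
                           
                           
                           


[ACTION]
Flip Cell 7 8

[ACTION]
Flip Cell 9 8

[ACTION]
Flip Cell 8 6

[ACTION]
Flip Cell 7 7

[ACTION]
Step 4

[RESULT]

Gen: 8                     
······██··············     
·█······█··········██·     
█·██████···········██·     
█··███···█············     
█·█·····█·············     
██·██········██··█····     
█·················█···     
█···········█·········     
█····██····██·█·······     
·█·█·······█·█·█·████·     
··█·███····███··█·····     
·····██···············     
                           
                           
                           
                           
                           


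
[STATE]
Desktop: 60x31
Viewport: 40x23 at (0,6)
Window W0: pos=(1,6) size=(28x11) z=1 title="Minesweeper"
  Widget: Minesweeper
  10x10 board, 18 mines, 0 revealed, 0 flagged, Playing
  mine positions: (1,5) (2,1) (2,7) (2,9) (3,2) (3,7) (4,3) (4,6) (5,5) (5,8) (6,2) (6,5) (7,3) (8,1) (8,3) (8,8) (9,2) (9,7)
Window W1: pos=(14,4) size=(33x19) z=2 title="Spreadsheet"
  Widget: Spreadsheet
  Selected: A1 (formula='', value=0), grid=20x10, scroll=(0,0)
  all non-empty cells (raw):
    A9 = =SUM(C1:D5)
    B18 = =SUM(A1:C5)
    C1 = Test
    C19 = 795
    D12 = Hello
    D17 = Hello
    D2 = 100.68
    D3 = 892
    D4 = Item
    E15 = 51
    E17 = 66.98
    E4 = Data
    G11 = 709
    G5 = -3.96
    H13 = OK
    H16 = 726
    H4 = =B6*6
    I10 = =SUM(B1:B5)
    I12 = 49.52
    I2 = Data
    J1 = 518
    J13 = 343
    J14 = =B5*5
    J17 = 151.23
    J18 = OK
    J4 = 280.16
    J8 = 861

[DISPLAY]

 ┏━━━━━━━━━━━━┠─────────────────────────
 ┃ Minesweeper┃A1:                      
 ┠────────────┃       A       B       C 
 ┃■■■■■■■■■■  ┃-------------------------
 ┃■■■■■■■■■■  ┃  1      [0]       0Test 
 ┃■■■■■■■■■■  ┃  2        0       0     
 ┃■■■■■■■■■■  ┃  3        0       0     
 ┃■■■■■■■■■■  ┃  4        0       0     
 ┃■■■■■■■■■■  ┃  5        0       0     
 ┃■■■■■■■■■■  ┃  6        0       0     
 ┗━━━━━━━━━━━━┃  7        0       0     
              ┃  8        0       0     
              ┃  9   992.68       0     
              ┃ 10        0       0     
              ┃ 11        0       0     
              ┃ 12        0       0     
              ┗━━━━━━━━━━━━━━━━━━━━━━━━━
                                        
                                        
                                        
                                        
                                        
                                        


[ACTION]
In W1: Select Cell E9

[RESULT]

 ┏━━━━━━━━━━━━┠─────────────────────────
 ┃ Minesweeper┃E9:                      
 ┠────────────┃       A       B       C 
 ┃■■■■■■■■■■  ┃-------------------------
 ┃■■■■■■■■■■  ┃  1        0       0Test 
 ┃■■■■■■■■■■  ┃  2        0       0     
 ┃■■■■■■■■■■  ┃  3        0       0     
 ┃■■■■■■■■■■  ┃  4        0       0     
 ┃■■■■■■■■■■  ┃  5        0       0     
 ┃■■■■■■■■■■  ┃  6        0       0     
 ┗━━━━━━━━━━━━┃  7        0       0     
              ┃  8        0       0     
              ┃  9   992.68       0     
              ┃ 10        0       0     
              ┃ 11        0       0     
              ┃ 12        0       0     
              ┗━━━━━━━━━━━━━━━━━━━━━━━━━
                                        
                                        
                                        
                                        
                                        
                                        


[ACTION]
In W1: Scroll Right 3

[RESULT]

 ┏━━━━━━━━━━━━┠─────────────────────────
 ┃ Minesweeper┃E9:                      
 ┠────────────┃       D       E       F 
 ┃■■■■■■■■■■  ┃-------------------------
 ┃■■■■■■■■■■  ┃  1        0       0     
 ┃■■■■■■■■■■  ┃  2   100.68       0     
 ┃■■■■■■■■■■  ┃  3      892       0     
 ┃■■■■■■■■■■  ┃  4 Item    Data         
 ┃■■■■■■■■■■  ┃  5        0       0     
 ┃■■■■■■■■■■  ┃  6        0       0     
 ┗━━━━━━━━━━━━┃  7        0       0     
              ┃  8        0       0     
              ┃  9        0     [0]     
              ┃ 10        0       0     
              ┃ 11        0       0     
              ┃ 12 Hello          0     
              ┗━━━━━━━━━━━━━━━━━━━━━━━━━
                                        
                                        
                                        
                                        
                                        
                                        


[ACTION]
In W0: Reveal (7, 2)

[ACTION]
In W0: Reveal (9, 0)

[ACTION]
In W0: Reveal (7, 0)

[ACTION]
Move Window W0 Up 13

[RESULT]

 ┃■■■■■■■■■■  ┠─────────────────────────
 ┃■■■■■■■■■■  ┃E9:                      
 ┃■■■■■■■■■■  ┃       D       E       F 
 ┃■■■■■■■■■■  ┃-------------------------
 ┗━━━━━━━━━━━━┃  1        0       0     
              ┃  2   100.68       0     
              ┃  3      892       0     
              ┃  4 Item    Data         
              ┃  5        0       0     
              ┃  6        0       0     
              ┃  7        0       0     
              ┃  8        0       0     
              ┃  9        0     [0]     
              ┃ 10        0       0     
              ┃ 11        0       0     
              ┃ 12 Hello          0     
              ┗━━━━━━━━━━━━━━━━━━━━━━━━━
                                        
                                        
                                        
                                        
                                        
                                        
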